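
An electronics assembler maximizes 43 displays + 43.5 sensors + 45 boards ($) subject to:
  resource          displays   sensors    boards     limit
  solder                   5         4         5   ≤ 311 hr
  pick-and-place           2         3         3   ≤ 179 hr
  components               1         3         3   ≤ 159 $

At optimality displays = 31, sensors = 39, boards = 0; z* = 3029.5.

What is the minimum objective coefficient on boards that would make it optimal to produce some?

49.5

Check each constraint at x*: solder 311/311 (tight); pick-and-place 179/179 (tight); components 148/159 (slack 11).
By complementary slackness, y = 0 for the non-binding constraint.
The binding rows give the dual system: 5·y_solder + 2·y_pick-and-place = 43 and 4·y_solder + 3·y_pick-and-place = 43.5.
Solving: y_solder = 6, y_pick-and-place = 6.5.
boards enters the basis when its profit ≥ yᵀa₃ = 6·5 + 6.5·3 = 49.5.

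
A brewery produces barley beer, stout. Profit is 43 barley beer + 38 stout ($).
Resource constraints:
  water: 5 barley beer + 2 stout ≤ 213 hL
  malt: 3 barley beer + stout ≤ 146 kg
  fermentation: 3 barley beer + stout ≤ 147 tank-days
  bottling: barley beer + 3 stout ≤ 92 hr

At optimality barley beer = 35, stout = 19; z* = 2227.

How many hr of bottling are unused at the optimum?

0

bottling used = 1·35 + 3·19 = 92; slack = 92 − 92 = 0.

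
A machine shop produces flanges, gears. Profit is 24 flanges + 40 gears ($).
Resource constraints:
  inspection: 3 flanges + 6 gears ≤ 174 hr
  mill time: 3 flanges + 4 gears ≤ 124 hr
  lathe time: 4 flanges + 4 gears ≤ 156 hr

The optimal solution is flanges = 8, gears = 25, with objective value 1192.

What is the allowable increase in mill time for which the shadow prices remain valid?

12

Binding constraints: inspection, mill time. The basis is B = [[3,6],[3,4]] with det -6.
Per unit increase in mill time, x* moves by d = (1, -0.5).
The basis stays optimal until lathe time becomes binding; allowable increase = 12 hr.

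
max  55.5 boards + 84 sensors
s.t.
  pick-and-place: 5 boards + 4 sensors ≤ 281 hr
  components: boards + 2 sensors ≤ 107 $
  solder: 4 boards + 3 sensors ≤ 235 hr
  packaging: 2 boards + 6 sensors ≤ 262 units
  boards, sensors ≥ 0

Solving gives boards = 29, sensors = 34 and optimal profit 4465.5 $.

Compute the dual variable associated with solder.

0

Check each constraint at x*: pick-and-place 281/281 (tight); components 97/107 (slack 10); solder 218/235 (slack 17); packaging 262/262 (tight).
Since components, solder are not tight, their duals are 0.
The binding rows give the dual system: 5·y_pick-and-place + 2·y_packaging = 55.5 and 4·y_pick-and-place + 6·y_packaging = 84.
→ y_pick-and-place = 7.5 and y_packaging = 9.
Shadow price of solder = 0.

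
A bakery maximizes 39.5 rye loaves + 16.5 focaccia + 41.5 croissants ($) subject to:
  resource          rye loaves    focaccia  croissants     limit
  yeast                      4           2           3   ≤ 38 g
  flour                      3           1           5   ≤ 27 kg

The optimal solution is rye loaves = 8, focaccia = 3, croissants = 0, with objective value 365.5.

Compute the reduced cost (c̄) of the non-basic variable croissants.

-6

At the optimum: yeast uses 38 of 38 (binding); flour uses 27 of 27 (binding).
Dual feasibility on the basic columns requires 4·y_yeast + 3·y_flour = 39.5, 2·y_yeast + 1·y_flour = 16.5.
This yields shadow prices y_yeast = 5, y_flour = 6.5.
Reduced cost of croissants: c₃ − yᵀa₃ = 41.5 − (5·3 + 6.5·5) = 41.5 − 47.5 = -6.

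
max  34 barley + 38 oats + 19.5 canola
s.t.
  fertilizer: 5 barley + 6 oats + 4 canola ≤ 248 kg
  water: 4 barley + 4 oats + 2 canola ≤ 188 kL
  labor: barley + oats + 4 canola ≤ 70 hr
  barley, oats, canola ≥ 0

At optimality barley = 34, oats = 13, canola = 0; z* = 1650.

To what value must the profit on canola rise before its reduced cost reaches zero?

23

At the optimum: fertilizer uses 248 of 248 (binding); water uses 188 of 188 (binding); labor uses 47 of 70 (slack = 23).
By complementary slackness, y = 0 for the non-binding constraint.
Dual feasibility on the basic columns requires 5·y_fertilizer + 4·y_water = 34, 6·y_fertilizer + 4·y_water = 38.
→ y_fertilizer = 4 and y_water = 3.5.
canola enters the basis when its profit ≥ yᵀa₃ = 4·4 + 3.5·2 = 23.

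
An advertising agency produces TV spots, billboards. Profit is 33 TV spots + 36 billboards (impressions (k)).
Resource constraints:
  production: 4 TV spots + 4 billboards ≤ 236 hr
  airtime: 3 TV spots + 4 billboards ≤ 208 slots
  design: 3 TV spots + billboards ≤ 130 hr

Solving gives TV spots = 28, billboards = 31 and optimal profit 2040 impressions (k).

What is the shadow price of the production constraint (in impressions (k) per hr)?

6

Check each constraint at x*: production 236/236 (tight); airtime 208/208 (tight); design 115/130 (slack 15).
Since design is not tight, its dual is 0.
The binding rows give the dual system: 4·y_production + 3·y_airtime = 33 and 4·y_production + 4·y_airtime = 36.
This yields shadow prices y_production = 6, y_airtime = 3.
Shadow price of production = 6.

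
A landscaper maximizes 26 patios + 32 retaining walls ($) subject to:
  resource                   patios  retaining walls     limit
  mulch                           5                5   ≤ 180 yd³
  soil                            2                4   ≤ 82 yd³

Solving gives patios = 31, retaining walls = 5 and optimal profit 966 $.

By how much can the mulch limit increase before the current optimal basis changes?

25

Binding constraints: mulch, soil. The basis is B = [[5,5],[2,4]] with det 10.
Per unit increase in mulch, x* moves by d = (0.4, -0.2).
The basis stays optimal until retaining walls reaches 0; allowable increase = 25 yd³.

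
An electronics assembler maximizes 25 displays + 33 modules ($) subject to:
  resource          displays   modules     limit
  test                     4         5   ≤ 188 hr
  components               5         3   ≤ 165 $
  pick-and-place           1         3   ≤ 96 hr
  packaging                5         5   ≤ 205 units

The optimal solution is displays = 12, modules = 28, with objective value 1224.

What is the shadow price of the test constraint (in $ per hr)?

Check each constraint at x*: test 188/188 (tight); components 144/165 (slack 21); pick-and-place 96/96 (tight); packaging 200/205 (slack 5).
Slack constraints have shadow price 0 (complementary slackness).
From A_Bᵀ y = c: 4·y_test + 1·y_pick-and-place = 25; 5·y_test + 3·y_pick-and-place = 33.
Solving: y_test = 6, y_pick-and-place = 1.
Shadow price of test = 6.

6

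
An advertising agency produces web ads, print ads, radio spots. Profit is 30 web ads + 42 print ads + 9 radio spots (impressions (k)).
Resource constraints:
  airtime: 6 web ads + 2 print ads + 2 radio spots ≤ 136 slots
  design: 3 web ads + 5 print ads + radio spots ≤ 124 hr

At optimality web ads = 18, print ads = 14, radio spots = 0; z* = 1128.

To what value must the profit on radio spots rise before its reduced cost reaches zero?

Check each constraint at x*: airtime 136/136 (tight); design 124/124 (tight).
The binding rows give the dual system: 6·y_airtime + 3·y_design = 30 and 2·y_airtime + 5·y_design = 42.
This yields shadow prices y_airtime = 1, y_design = 8.
radio spots enters the basis when its profit ≥ yᵀa₃ = 1·2 + 8·1 = 10.

10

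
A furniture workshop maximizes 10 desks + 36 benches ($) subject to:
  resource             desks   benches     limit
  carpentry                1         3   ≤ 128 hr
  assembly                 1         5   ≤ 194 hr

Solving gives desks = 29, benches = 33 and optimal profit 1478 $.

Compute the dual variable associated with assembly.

Both carpentry and assembly are binding at x*.
From A_Bᵀ y = c: 1·y_carpentry + 1·y_assembly = 10; 3·y_carpentry + 5·y_assembly = 36.
→ y_carpentry = 7 and y_assembly = 3.
Shadow price of assembly = 3.

3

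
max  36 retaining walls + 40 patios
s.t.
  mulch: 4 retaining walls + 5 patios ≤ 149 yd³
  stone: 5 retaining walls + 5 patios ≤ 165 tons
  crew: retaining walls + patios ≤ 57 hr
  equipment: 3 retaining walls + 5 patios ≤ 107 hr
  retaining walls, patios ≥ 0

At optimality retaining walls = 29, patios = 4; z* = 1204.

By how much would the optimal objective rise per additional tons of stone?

6

Check each constraint at x*: mulch 136/149 (slack 13); stone 165/165 (tight); crew 33/57 (slack 24); equipment 107/107 (tight).
By complementary slackness, y = 0 for the non-binding constraints.
Dual feasibility on the basic columns requires 5·y_stone + 3·y_equipment = 36, 5·y_stone + 5·y_equipment = 40.
This yields shadow prices y_stone = 6, y_equipment = 2.
Shadow price of stone = 6.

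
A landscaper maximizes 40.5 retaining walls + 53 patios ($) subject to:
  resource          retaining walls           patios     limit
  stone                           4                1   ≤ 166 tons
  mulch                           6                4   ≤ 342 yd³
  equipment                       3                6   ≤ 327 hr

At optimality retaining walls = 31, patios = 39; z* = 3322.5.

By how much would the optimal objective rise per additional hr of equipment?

6.5

Binding: mulch and equipment. Non-binding: stone (3 unused).
Slack constraints have shadow price 0 (complementary slackness).
From A_Bᵀ y = c: 6·y_mulch + 3·y_equipment = 40.5; 4·y_mulch + 6·y_equipment = 53.
Solving: y_mulch = 3.5, y_equipment = 6.5.
Shadow price of equipment = 6.5.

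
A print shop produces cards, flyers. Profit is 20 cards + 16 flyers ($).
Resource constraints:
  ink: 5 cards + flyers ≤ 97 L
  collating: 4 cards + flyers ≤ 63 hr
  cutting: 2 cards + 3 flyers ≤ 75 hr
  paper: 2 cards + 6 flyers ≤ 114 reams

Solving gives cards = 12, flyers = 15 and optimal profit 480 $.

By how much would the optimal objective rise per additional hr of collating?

At the optimum: ink uses 75 of 97 (slack = 22); collating uses 63 of 63 (binding); cutting uses 69 of 75 (slack = 6); paper uses 114 of 114 (binding).
Since ink, cutting are not tight, their duals are 0.
Dual feasibility on the basic columns requires 4·y_collating + 2·y_paper = 20, 1·y_collating + 6·y_paper = 16.
This yields shadow prices y_collating = 4, y_paper = 2.
Shadow price of collating = 4.

4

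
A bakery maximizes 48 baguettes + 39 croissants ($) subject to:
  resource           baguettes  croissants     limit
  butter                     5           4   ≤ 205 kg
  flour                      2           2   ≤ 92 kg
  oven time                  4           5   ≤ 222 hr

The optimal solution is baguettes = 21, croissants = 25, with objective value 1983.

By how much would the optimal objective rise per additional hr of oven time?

Check each constraint at x*: butter 205/205 (tight); flour 92/92 (tight); oven time 209/222 (slack 13).
By complementary slackness, y = 0 for the non-binding constraint.
From A_Bᵀ y = c: 5·y_butter + 2·y_flour = 48; 4·y_butter + 2·y_flour = 39.
This yields shadow prices y_butter = 9, y_flour = 1.5.
Shadow price of oven time = 0.

0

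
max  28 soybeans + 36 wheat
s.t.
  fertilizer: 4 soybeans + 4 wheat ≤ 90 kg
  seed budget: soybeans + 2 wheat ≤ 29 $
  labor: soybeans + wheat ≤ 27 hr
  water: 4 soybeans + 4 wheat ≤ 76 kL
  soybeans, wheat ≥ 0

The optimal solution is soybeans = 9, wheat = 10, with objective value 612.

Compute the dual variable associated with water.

At the optimum: fertilizer uses 76 of 90 (slack = 14); seed budget uses 29 of 29 (binding); labor uses 19 of 27 (slack = 8); water uses 76 of 76 (binding).
Slack constraints have shadow price 0 (complementary slackness).
Dual feasibility on the basic columns requires 1·y_seed budget + 4·y_water = 28, 2·y_seed budget + 4·y_water = 36.
This yields shadow prices y_seed budget = 8, y_water = 5.
Shadow price of water = 5.

5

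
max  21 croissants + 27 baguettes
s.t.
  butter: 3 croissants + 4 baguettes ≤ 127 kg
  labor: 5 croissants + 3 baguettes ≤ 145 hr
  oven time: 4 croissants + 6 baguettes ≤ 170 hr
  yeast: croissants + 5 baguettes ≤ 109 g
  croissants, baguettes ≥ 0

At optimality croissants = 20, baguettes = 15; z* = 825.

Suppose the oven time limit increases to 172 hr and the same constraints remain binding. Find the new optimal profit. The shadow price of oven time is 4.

Δb = 2, so new z* = 825 + (4)·(2) = 825 + 8 = 833.

833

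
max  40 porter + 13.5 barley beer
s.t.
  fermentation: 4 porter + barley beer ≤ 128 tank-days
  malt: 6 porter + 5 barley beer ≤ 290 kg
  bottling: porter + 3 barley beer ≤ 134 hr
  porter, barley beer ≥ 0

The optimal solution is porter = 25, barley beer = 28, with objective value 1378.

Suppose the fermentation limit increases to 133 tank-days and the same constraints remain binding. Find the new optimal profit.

Check each constraint at x*: fermentation 128/128 (tight); malt 290/290 (tight); bottling 109/134 (slack 25).
By complementary slackness, y = 0 for the non-binding constraint.
The binding rows give the dual system: 4·y_fermentation + 6·y_malt = 40 and 1·y_fermentation + 5·y_malt = 13.5.
Solving: y_fermentation = 8.5, y_malt = 1.
Δz = y_fermentation·Δb = 8.5 × (5) = 42.5, so new z* = 1378 + 42.5 = 1420.5.

1420.5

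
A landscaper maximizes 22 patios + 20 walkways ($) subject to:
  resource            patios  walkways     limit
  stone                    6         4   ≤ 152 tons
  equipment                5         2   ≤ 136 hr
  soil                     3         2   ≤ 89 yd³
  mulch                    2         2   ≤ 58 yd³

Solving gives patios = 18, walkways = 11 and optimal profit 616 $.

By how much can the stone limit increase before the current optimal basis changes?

16

Binding constraints: stone, mulch. The basis is B = [[6,4],[2,2]] with det 4.
Per unit increase in stone, x* moves by d = (0.5, -0.5).
The basis stays optimal until equipment becomes binding; allowable increase = 16 tons.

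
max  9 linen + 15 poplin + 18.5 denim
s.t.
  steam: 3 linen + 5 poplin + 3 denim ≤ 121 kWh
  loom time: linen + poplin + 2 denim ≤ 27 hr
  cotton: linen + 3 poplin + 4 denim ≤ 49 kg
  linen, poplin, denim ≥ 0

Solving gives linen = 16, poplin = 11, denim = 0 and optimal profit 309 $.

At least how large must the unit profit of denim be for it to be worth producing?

24

Check each constraint at x*: steam 103/121 (slack 18); loom time 27/27 (tight); cotton 49/49 (tight).
By complementary slackness, y = 0 for the non-binding constraint.
The binding rows give the dual system: 1·y_loom time + 1·y_cotton = 9 and 1·y_loom time + 3·y_cotton = 15.
→ y_loom time = 6 and y_cotton = 3.
denim enters the basis when its profit ≥ yᵀa₃ = 6·2 + 3·4 = 24.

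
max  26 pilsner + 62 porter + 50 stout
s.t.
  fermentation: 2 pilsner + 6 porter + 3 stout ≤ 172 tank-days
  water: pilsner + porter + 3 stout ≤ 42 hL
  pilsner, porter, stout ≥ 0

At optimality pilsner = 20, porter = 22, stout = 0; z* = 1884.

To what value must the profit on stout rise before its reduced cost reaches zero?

51

Check each constraint at x*: fermentation 172/172 (tight); water 42/42 (tight).
Dual feasibility on the basic columns requires 2·y_fermentation + 1·y_water = 26, 6·y_fermentation + 1·y_water = 62.
→ y_fermentation = 9 and y_water = 8.
stout enters the basis when its profit ≥ yᵀa₃ = 9·3 + 8·3 = 51.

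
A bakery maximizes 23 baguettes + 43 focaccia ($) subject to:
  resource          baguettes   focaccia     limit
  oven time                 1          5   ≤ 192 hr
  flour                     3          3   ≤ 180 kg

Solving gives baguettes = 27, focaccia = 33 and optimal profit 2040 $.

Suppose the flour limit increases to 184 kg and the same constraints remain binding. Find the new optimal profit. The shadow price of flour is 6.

Δb = 4, so new z* = 2040 + (6)·(4) = 2040 + 24 = 2064.

2064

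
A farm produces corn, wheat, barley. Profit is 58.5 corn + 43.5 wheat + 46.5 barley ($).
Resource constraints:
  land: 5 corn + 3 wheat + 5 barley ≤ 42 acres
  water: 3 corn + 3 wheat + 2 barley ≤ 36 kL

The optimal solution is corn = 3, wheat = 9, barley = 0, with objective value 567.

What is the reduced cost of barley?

-5

Check each constraint at x*: land 42/42 (tight); water 36/36 (tight).
Dual feasibility on the basic columns requires 5·y_land + 3·y_water = 58.5, 3·y_land + 3·y_water = 43.5.
Solving: y_land = 7.5, y_water = 7.
Reduced cost of barley: c₃ − yᵀa₃ = 46.5 − (7.5·5 + 7·2) = 46.5 − 51.5 = -5.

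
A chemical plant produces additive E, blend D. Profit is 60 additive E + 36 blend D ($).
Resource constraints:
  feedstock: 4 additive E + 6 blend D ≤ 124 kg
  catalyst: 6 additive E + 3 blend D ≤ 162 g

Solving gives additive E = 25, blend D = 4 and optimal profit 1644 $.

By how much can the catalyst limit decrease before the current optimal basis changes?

100

Binding constraints: feedstock, catalyst. The basis is B = [[4,6],[6,3]] with det -24.
Per unit decrease in catalyst, x* moves by d = (-0.25, 0.1667).
The basis stays optimal until additive E reaches 0; allowable decrease = 100 g.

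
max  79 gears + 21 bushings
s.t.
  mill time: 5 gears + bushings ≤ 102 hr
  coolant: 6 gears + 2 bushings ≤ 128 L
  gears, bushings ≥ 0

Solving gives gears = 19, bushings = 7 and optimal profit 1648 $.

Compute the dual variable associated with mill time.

8

Both mill time and coolant are binding at x*.
Dual feasibility on the basic columns requires 5·y_mill time + 6·y_coolant = 79, 1·y_mill time + 2·y_coolant = 21.
→ y_mill time = 8 and y_coolant = 6.5.
Shadow price of mill time = 8.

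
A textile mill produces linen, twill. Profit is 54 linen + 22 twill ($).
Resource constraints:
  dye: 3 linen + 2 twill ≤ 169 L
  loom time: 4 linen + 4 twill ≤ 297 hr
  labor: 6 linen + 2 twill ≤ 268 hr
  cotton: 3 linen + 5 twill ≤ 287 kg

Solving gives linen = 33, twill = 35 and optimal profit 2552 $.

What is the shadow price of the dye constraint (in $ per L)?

Binding: dye and labor. Non-binding: loom time (25 unused), cotton (13 unused).
By complementary slackness, y = 0 for the non-binding constraints.
Dual feasibility on the basic columns requires 3·y_dye + 6·y_labor = 54, 2·y_dye + 2·y_labor = 22.
Solving: y_dye = 4, y_labor = 7.
Shadow price of dye = 4.

4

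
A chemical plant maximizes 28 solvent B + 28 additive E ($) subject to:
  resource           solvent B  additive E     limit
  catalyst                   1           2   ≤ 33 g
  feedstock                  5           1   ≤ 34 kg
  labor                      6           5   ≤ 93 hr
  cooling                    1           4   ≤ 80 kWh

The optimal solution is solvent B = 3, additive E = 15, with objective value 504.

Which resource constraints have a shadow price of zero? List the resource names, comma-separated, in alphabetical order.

cooling, feedstock

catalyst: 33/33 (binding)
feedstock: 30/34 (slack 4)
labor: 93/93 (binding)
cooling: 63/80 (slack 17)
By complementary slackness, a constraint with positive slack has shadow price 0 → cooling, feedstock.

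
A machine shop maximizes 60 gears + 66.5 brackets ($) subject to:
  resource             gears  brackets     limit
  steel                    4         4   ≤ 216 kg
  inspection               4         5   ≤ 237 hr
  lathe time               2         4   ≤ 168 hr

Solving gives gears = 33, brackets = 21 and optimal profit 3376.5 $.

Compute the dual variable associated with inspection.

6.5

At the optimum: steel uses 216 of 216 (binding); inspection uses 237 of 237 (binding); lathe time uses 150 of 168 (slack = 18).
Slack constraints have shadow price 0 (complementary slackness).
From A_Bᵀ y = c: 4·y_steel + 4·y_inspection = 60; 4·y_steel + 5·y_inspection = 66.5.
Solving: y_steel = 8.5, y_inspection = 6.5.
Shadow price of inspection = 6.5.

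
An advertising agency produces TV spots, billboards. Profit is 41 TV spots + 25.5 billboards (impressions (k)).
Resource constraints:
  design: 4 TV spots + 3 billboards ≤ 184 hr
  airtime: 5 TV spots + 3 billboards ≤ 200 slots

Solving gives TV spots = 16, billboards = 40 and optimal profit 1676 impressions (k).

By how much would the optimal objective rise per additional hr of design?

1.5

Both design and airtime are binding at x*.
The binding rows give the dual system: 4·y_design + 5·y_airtime = 41 and 3·y_design + 3·y_airtime = 25.5.
→ y_design = 1.5 and y_airtime = 7.
Shadow price of design = 1.5.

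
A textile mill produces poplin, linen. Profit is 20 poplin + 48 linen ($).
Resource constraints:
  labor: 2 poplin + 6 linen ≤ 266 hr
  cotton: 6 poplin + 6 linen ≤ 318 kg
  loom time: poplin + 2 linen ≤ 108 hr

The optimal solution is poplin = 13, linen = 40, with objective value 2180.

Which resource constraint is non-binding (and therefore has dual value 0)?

labor: 266/266 (binding)
cotton: 318/318 (binding)
loom time: 93/108 (slack 15)
By complementary slackness, a constraint with positive slack has shadow price 0 → loom time.

loom time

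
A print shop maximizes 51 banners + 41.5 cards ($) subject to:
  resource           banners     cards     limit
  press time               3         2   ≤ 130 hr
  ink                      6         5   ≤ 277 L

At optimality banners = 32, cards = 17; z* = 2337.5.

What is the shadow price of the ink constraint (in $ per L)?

At the optimum: press time uses 130 of 130 (binding); ink uses 277 of 277 (binding).
Dual feasibility on the basic columns requires 3·y_press time + 6·y_ink = 51, 2·y_press time + 5·y_ink = 41.5.
This yields shadow prices y_press time = 2, y_ink = 7.5.
Shadow price of ink = 7.5.

7.5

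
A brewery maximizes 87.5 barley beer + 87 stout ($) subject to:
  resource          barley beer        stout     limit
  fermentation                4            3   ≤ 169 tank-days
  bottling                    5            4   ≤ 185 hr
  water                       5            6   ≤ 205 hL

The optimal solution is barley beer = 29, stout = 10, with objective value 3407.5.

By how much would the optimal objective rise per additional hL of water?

8.5

Check each constraint at x*: fermentation 146/169 (slack 23); bottling 185/185 (tight); water 205/205 (tight).
Slack constraints have shadow price 0 (complementary slackness).
From A_Bᵀ y = c: 5·y_bottling + 5·y_water = 87.5; 4·y_bottling + 6·y_water = 87.
Solving: y_bottling = 9, y_water = 8.5.
Shadow price of water = 8.5.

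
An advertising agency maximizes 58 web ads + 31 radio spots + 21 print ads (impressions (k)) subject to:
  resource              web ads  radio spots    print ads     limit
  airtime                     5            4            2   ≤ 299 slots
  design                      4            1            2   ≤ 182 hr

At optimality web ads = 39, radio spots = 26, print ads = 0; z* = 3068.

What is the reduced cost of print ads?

Check each constraint at x*: airtime 299/299 (tight); design 182/182 (tight).
The binding rows give the dual system: 5·y_airtime + 4·y_design = 58 and 4·y_airtime + 1·y_design = 31.
This yields shadow prices y_airtime = 6, y_design = 7.
Reduced cost of print ads: c₃ − yᵀa₃ = 21 − (6·2 + 7·2) = 21 − 26 = -5.

-5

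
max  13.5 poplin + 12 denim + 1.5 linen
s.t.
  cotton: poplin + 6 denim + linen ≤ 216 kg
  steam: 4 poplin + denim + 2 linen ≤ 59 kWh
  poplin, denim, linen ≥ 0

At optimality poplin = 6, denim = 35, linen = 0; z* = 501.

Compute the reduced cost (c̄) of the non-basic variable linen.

-6

At the optimum: cotton uses 216 of 216 (binding); steam uses 59 of 59 (binding).
Dual feasibility on the basic columns requires 1·y_cotton + 4·y_steam = 13.5, 6·y_cotton + 1·y_steam = 12.
Solving: y_cotton = 1.5, y_steam = 3.
Reduced cost of linen: c₃ − yᵀa₃ = 1.5 − (1.5·1 + 3·2) = 1.5 − 7.5 = -6.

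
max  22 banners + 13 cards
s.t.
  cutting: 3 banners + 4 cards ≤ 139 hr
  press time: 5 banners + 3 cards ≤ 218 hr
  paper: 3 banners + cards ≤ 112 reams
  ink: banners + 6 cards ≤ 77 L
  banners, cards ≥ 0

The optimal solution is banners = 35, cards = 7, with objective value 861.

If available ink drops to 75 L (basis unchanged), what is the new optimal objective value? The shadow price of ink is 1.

Δb = -2, so new z* = 861 + (1)·(-2) = 861 − 2 = 859.

859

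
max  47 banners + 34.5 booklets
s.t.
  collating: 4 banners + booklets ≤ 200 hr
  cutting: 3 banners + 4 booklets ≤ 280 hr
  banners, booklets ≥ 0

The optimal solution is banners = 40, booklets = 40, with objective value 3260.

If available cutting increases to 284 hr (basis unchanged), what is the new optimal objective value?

3288

At the optimum: collating uses 200 of 200 (binding); cutting uses 280 of 280 (binding).
The binding rows give the dual system: 4·y_collating + 3·y_cutting = 47 and 1·y_collating + 4·y_cutting = 34.5.
Solving: y_collating = 6.5, y_cutting = 7.
Δz = y_cutting·Δb = 7 × (4) = 28, so new z* = 3260 + 28 = 3288.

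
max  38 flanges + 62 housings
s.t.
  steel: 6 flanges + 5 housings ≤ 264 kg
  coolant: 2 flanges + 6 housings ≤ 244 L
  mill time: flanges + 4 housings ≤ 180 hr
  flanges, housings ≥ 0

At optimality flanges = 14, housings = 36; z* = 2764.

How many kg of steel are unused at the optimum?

steel used = 6·14 + 5·36 = 264; slack = 264 − 264 = 0.

0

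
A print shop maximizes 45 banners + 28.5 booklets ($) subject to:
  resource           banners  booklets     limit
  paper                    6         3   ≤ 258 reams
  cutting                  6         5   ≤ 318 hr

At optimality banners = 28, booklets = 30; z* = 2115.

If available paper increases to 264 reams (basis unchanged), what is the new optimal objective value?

2142

Check each constraint at x*: paper 258/258 (tight); cutting 318/318 (tight).
Dual feasibility on the basic columns requires 6·y_paper + 6·y_cutting = 45, 3·y_paper + 5·y_cutting = 28.5.
This yields shadow prices y_paper = 4.5, y_cutting = 3.
Δz = y_paper·Δb = 4.5 × (6) = 27, so new z* = 2115 + 27 = 2142.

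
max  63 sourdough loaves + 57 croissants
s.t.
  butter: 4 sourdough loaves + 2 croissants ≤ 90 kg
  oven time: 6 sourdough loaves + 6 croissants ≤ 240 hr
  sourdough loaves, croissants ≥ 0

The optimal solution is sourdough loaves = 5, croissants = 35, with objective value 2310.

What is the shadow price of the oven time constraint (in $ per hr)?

8.5

Both butter and oven time are binding at x*.
Dual feasibility on the basic columns requires 4·y_butter + 6·y_oven time = 63, 2·y_butter + 6·y_oven time = 57.
→ y_butter = 3 and y_oven time = 8.5.
Shadow price of oven time = 8.5.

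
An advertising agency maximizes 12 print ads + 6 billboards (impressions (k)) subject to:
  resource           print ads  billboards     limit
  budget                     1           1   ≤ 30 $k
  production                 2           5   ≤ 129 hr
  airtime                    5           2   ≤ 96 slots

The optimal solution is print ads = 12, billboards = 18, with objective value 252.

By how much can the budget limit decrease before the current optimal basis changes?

10.8

Binding constraints: budget, airtime. The basis is B = [[1,1],[5,2]] with det -3.
Per unit decrease in budget, x* moves by d = (0.6667, -1.6667).
The basis stays optimal until billboards reaches 0; allowable decrease = 10.8 $k.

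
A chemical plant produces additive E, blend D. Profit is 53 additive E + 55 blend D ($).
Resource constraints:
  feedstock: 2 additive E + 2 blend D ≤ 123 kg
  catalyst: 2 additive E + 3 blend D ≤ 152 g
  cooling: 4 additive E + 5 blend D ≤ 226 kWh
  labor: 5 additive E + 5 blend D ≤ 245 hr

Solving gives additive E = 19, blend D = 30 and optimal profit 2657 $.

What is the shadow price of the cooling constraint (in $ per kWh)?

2

Binding: cooling and labor. Non-binding: feedstock (25 unused), catalyst (24 unused).
Slack constraints have shadow price 0 (complementary slackness).
From A_Bᵀ y = c: 4·y_cooling + 5·y_labor = 53; 5·y_cooling + 5·y_labor = 55.
This yields shadow prices y_cooling = 2, y_labor = 9.
Shadow price of cooling = 2.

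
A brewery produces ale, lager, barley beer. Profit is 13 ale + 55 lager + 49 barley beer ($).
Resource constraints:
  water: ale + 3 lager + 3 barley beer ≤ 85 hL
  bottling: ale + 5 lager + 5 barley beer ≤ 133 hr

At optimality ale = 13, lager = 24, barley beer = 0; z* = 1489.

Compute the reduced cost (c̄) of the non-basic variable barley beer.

Both water and bottling are binding at x*.
Dual feasibility on the basic columns requires 1·y_water + 1·y_bottling = 13, 3·y_water + 5·y_bottling = 55.
This yields shadow prices y_water = 5, y_bottling = 8.
Reduced cost of barley beer: c₃ − yᵀa₃ = 49 − (5·3 + 8·5) = 49 − 55 = -6.

-6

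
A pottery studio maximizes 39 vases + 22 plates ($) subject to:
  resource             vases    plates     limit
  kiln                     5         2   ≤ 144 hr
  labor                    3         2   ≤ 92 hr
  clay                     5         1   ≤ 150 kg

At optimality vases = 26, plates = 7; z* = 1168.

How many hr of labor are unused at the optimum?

labor used = 3·26 + 2·7 = 92; slack = 92 − 92 = 0.

0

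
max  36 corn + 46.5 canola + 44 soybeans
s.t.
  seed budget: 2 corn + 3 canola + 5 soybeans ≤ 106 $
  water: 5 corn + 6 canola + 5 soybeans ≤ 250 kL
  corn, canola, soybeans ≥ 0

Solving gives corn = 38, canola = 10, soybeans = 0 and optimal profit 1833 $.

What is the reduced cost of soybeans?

Both seed budget and water are binding at x*.
Dual feasibility on the basic columns requires 2·y_seed budget + 5·y_water = 36, 3·y_seed budget + 6·y_water = 46.5.
Solving: y_seed budget = 5.5, y_water = 5.
Reduced cost of soybeans: c₃ − yᵀa₃ = 44 − (5.5·5 + 5·5) = 44 − 52.5 = -8.5.

-8.5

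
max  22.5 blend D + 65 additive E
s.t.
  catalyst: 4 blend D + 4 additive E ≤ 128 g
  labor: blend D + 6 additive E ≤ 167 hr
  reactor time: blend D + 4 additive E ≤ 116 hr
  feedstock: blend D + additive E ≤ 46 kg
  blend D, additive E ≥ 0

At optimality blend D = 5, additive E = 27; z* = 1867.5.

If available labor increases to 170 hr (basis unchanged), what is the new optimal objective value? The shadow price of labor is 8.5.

1893

Δb = 3, so new z* = 1867.5 + (8.5)·(3) = 1867.5 + 25.5 = 1893.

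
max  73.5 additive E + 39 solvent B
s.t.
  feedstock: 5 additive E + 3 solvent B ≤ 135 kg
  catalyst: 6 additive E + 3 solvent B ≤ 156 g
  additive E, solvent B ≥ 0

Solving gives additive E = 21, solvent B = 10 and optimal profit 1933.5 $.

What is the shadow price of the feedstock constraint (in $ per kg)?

4.5

Check each constraint at x*: feedstock 135/135 (tight); catalyst 156/156 (tight).
The binding rows give the dual system: 5·y_feedstock + 6·y_catalyst = 73.5 and 3·y_feedstock + 3·y_catalyst = 39.
This yields shadow prices y_feedstock = 4.5, y_catalyst = 8.5.
Shadow price of feedstock = 4.5.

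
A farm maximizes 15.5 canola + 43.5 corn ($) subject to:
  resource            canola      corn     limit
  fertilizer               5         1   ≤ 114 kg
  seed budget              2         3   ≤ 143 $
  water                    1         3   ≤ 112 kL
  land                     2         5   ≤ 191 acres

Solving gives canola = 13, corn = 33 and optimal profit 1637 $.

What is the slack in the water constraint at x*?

0

water used = 1·13 + 3·33 = 112; slack = 112 − 112 = 0.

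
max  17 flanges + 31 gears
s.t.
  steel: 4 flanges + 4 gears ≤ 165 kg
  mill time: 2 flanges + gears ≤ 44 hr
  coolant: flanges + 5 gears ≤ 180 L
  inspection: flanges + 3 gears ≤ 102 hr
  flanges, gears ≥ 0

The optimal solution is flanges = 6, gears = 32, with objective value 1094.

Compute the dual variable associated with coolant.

Binding: mill time and inspection. Non-binding: steel (13 unused), coolant (14 unused).
Slack constraints have shadow price 0 (complementary slackness).
Dual feasibility on the basic columns requires 2·y_mill time + 1·y_inspection = 17, 1·y_mill time + 3·y_inspection = 31.
This yields shadow prices y_mill time = 4, y_inspection = 9.
Shadow price of coolant = 0.

0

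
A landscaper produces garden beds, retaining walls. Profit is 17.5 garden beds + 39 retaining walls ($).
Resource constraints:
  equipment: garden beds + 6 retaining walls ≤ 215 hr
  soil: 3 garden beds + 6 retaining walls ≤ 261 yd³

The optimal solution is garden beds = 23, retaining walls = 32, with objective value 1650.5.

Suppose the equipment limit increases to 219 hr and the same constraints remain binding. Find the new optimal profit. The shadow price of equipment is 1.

Δb = 4, so new z* = 1650.5 + (1)·(4) = 1650.5 + 4 = 1654.5.

1654.5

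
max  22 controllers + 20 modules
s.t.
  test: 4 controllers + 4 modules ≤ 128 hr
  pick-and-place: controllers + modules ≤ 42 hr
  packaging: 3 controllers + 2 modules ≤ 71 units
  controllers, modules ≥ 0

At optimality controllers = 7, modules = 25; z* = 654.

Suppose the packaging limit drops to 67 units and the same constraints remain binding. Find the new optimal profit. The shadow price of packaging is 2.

Δb = -4, so new z* = 654 + (2)·(-4) = 654 − 8 = 646.

646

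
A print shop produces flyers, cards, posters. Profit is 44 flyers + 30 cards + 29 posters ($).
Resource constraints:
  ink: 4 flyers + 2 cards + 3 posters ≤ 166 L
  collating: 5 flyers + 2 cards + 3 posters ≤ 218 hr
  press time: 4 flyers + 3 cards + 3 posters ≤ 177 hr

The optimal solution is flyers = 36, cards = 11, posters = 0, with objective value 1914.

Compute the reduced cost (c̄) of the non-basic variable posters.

-4

At the optimum: ink uses 166 of 166 (binding); collating uses 202 of 218 (slack = 16); press time uses 177 of 177 (binding).
Slack constraints have shadow price 0 (complementary slackness).
From A_Bᵀ y = c: 4·y_ink + 4·y_press time = 44; 2·y_ink + 3·y_press time = 30.
Solving: y_ink = 3, y_press time = 8.
Reduced cost of posters: c₃ − yᵀa₃ = 29 − (3·3 + 8·3) = 29 − 33 = -4.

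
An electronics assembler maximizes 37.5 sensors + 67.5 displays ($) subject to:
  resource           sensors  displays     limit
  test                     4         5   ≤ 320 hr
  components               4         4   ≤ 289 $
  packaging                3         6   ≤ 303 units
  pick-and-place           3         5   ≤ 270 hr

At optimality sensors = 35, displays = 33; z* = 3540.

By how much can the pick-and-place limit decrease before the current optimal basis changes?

17.5

Binding constraints: packaging, pick-and-place. The basis is B = [[3,6],[3,5]] with det -3.
Per unit decrease in pick-and-place, x* moves by d = (-2, 1).
The basis stays optimal until sensors reaches 0; allowable decrease = 17.5 hr.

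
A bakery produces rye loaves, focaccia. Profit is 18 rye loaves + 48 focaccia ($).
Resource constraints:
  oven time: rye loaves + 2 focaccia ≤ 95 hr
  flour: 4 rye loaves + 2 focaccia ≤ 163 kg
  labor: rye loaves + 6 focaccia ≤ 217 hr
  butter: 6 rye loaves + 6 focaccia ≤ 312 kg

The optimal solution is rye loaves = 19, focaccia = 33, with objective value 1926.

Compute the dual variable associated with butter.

At the optimum: oven time uses 85 of 95 (slack = 10); flour uses 142 of 163 (slack = 21); labor uses 217 of 217 (binding); butter uses 312 of 312 (binding).
By complementary slackness, y = 0 for the non-binding constraints.
The binding rows give the dual system: 1·y_labor + 6·y_butter = 18 and 6·y_labor + 6·y_butter = 48.
→ y_labor = 6 and y_butter = 2.
Shadow price of butter = 2.

2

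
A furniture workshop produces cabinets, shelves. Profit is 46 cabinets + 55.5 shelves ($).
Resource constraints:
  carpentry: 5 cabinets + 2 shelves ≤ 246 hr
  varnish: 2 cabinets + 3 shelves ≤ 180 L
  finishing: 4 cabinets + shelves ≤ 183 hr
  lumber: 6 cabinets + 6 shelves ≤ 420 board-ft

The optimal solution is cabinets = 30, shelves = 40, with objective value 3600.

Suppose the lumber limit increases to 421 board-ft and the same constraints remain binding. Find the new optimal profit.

Check each constraint at x*: carpentry 230/246 (slack 16); varnish 180/180 (tight); finishing 160/183 (slack 23); lumber 420/420 (tight).
Since carpentry, finishing are not tight, their duals are 0.
From A_Bᵀ y = c: 2·y_varnish + 6·y_lumber = 46; 3·y_varnish + 6·y_lumber = 55.5.
→ y_varnish = 9.5 and y_lumber = 4.5.
Δz = y_lumber·Δb = 4.5 × (1) = 4.5, so new z* = 3600 + 4.5 = 3604.5.

3604.5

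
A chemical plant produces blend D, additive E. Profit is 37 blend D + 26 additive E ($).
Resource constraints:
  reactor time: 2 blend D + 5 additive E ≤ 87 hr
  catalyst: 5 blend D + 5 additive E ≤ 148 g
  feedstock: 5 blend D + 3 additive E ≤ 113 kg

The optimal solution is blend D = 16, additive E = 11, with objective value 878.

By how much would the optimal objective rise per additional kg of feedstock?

At the optimum: reactor time uses 87 of 87 (binding); catalyst uses 135 of 148 (slack = 13); feedstock uses 113 of 113 (binding).
Slack constraints have shadow price 0 (complementary slackness).
Dual feasibility on the basic columns requires 2·y_reactor time + 5·y_feedstock = 37, 5·y_reactor time + 3·y_feedstock = 26.
Solving: y_reactor time = 1, y_feedstock = 7.
Shadow price of feedstock = 7.

7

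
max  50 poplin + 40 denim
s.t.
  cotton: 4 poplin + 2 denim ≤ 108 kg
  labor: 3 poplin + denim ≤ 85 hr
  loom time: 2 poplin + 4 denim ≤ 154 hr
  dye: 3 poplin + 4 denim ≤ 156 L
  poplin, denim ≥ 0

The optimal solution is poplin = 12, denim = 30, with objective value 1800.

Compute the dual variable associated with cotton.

8

At the optimum: cotton uses 108 of 108 (binding); labor uses 66 of 85 (slack = 19); loom time uses 144 of 154 (slack = 10); dye uses 156 of 156 (binding).
Since labor, loom time are not tight, their duals are 0.
Dual feasibility on the basic columns requires 4·y_cotton + 3·y_dye = 50, 2·y_cotton + 4·y_dye = 40.
This yields shadow prices y_cotton = 8, y_dye = 6.
Shadow price of cotton = 8.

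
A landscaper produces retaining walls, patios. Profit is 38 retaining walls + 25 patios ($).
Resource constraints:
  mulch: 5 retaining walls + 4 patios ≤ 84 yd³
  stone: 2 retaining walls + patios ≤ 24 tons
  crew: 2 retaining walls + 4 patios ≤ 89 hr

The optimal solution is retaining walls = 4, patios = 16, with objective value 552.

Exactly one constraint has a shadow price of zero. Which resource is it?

mulch: 84/84 (binding)
stone: 24/24 (binding)
crew: 72/89 (slack 17)
By complementary slackness, a constraint with positive slack has shadow price 0 → crew.

crew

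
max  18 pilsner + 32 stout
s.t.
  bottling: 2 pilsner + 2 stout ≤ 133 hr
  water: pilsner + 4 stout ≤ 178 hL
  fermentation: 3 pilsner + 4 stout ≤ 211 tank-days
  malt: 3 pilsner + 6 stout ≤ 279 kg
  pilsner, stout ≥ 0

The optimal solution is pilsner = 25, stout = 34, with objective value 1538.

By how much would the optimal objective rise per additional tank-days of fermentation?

At the optimum: bottling uses 118 of 133 (slack = 15); water uses 161 of 178 (slack = 17); fermentation uses 211 of 211 (binding); malt uses 279 of 279 (binding).
Since bottling, water are not tight, their duals are 0.
Dual feasibility on the basic columns requires 3·y_fermentation + 3·y_malt = 18, 4·y_fermentation + 6·y_malt = 32.
This yields shadow prices y_fermentation = 2, y_malt = 4.
Shadow price of fermentation = 2.

2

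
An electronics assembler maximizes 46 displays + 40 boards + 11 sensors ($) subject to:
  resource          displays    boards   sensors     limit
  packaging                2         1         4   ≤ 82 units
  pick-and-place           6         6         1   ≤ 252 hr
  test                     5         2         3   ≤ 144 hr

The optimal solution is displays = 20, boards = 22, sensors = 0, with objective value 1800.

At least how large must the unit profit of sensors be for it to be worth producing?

Binding: pick-and-place and test. Non-binding: packaging (20 unused).
By complementary slackness, y = 0 for the non-binding constraint.
Dual feasibility on the basic columns requires 6·y_pick-and-place + 5·y_test = 46, 6·y_pick-and-place + 2·y_test = 40.
Solving: y_pick-and-place = 6, y_test = 2.
sensors enters the basis when its profit ≥ yᵀa₃ = 6·1 + 2·3 = 12.

12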